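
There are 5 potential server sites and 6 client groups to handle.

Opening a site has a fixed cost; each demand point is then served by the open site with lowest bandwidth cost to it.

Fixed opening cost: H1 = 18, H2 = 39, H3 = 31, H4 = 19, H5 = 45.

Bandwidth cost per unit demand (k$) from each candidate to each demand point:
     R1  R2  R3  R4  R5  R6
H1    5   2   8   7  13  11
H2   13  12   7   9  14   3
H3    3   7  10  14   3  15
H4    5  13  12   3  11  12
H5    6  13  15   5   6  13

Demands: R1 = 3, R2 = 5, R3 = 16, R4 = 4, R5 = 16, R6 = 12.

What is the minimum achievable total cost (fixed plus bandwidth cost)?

331

Open {H1, H2, H3}: assign each demand point to its cheapest open site.
  R1→H3 3×3=9, R2→H1 5×2=10, R3→H2 16×7=112, R4→H1 4×7=28, R5→H3 16×3=48, R6→H2 12×3=36
  bandwidth cost 243, fixed 88 → total 331.
Compare {H1, H2, H3, H4}: bandwidth cost 227 + fixed 107 = 334.
Compare {H2, H3, H4}: bandwidth cost 252 + fixed 89 = 341.
Compare {H2, H3}: bandwidth cost 276 + fixed 70 = 346.
All other subsets cost ≥ 334. Minimum total cost: 331.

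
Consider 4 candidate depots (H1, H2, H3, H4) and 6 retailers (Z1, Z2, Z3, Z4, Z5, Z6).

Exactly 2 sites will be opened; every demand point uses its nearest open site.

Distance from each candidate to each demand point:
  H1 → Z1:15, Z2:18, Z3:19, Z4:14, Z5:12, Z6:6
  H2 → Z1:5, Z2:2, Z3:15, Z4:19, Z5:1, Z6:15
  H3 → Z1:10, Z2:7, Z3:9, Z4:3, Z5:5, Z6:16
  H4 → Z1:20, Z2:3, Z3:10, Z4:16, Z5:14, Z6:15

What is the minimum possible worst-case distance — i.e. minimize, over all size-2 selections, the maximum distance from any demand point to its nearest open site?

10

Open {H1, H3}.
  Farthest demand point is Z1 at distance 10 (to H3); all others are ≤ 10.
With {H1, H2} the worst case is 15.
With {H1, H4} the worst case is 15.
No size-2 selection achieves below 10.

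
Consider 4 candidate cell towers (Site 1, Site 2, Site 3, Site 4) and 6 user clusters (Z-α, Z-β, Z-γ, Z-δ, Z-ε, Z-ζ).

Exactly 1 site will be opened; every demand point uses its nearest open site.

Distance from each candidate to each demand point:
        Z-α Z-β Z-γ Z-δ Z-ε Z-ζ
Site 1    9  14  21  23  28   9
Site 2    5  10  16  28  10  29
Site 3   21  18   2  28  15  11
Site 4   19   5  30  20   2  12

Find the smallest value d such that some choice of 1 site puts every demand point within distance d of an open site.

Open {Site 1}.
  Farthest demand point is Z-ε at distance 28 (to Site 1); all others are ≤ 28.
With {Site 3} the worst case is 28.
With {Site 2} the worst case is 29.
No size-1 selection achieves below 28.

28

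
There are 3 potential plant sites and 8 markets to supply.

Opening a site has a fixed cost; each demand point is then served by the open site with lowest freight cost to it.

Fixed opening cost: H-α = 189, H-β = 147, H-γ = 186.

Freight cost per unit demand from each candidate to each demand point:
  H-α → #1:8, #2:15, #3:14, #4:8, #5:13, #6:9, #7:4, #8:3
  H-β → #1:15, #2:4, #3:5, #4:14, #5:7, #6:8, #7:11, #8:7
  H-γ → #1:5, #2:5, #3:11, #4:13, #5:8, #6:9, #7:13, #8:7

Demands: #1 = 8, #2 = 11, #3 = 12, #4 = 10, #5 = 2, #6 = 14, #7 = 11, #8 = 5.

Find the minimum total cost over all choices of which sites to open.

Open {H-α, H-β}: assign each demand point to its cheapest open site.
  #1→H-α 8×8=64, #2→H-β 11×4=44, #3→H-β 12×5=60, #4→H-α 10×8=80, #5→H-β 2×7=14, #6→H-β 14×8=112, #7→H-α 11×4=44, #8→H-α 5×3=15
  freight cost 433, fixed 336 → total 769.
Compare {H-β}: freight cost 646 + fixed 147 = 793.
Compare {H-γ}: freight cost 677 + fixed 186 = 863.
Compare {H-α}: freight cost 688 + fixed 189 = 877.
All other subsets cost ≥ 793. Minimum total cost: 769.

769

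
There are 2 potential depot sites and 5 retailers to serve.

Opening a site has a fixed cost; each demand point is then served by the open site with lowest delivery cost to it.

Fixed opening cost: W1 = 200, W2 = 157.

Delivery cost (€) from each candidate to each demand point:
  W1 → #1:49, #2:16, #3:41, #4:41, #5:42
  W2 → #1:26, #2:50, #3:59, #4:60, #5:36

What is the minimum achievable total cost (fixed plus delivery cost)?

Open {W2}: assign each demand point to its cheapest open site.
  #1→W2 26, #2→W2 50, #3→W2 59, #4→W2 60, #5→W2 36
  delivery cost 231, fixed 157 → total 388.
Compare {W1}: delivery cost 189 + fixed 200 = 389.
Compare {W1, W2}: delivery cost 160 + fixed 357 = 517.

388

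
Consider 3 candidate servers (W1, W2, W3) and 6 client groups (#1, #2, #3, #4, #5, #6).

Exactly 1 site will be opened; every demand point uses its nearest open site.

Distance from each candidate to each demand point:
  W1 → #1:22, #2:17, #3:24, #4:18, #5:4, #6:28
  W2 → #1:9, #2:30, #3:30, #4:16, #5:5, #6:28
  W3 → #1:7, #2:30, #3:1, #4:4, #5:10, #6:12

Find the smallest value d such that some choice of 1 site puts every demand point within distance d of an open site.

Open {W1}.
  Farthest demand point is #6 at distance 28 (to W1); all others are ≤ 28.
With {W2} the worst case is 30.
With {W3} the worst case is 30.
No size-1 selection achieves below 28.

28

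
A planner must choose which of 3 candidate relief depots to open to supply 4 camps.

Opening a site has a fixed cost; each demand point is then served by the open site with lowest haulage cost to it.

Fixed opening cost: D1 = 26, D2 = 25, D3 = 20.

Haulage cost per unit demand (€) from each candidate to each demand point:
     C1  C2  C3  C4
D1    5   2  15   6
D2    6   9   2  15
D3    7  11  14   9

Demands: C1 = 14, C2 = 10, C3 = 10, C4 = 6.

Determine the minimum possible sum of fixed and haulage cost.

197

Open {D1, D2}: assign each demand point to its cheapest open site.
  C1→D1 14×5=70, C2→D1 10×2=20, C3→D2 10×2=20, C4→D1 6×6=36
  haulage cost 146, fixed 51 → total 197.
Compare {D1, D2, D3}: haulage cost 146 + fixed 71 = 217.
Compare {D2, D3}: haulage cost 248 + fixed 45 = 293.
Compare {D1}: haulage cost 276 + fixed 26 = 302.
All other subsets cost ≥ 217. Minimum total cost: 197.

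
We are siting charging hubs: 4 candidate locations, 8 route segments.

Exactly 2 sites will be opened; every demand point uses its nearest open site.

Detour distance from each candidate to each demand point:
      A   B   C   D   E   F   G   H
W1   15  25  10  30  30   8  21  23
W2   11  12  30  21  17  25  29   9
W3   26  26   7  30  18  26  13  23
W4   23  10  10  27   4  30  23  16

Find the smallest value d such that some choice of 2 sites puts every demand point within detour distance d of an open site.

21

Open {W1, W2}.
  Farthest demand point is D at detour distance 21 (to W2); all others are ≤ 21.
With {W2, W3} the worst case is 25.
With {W2, W4} the worst case is 25.
No size-2 selection achieves below 21.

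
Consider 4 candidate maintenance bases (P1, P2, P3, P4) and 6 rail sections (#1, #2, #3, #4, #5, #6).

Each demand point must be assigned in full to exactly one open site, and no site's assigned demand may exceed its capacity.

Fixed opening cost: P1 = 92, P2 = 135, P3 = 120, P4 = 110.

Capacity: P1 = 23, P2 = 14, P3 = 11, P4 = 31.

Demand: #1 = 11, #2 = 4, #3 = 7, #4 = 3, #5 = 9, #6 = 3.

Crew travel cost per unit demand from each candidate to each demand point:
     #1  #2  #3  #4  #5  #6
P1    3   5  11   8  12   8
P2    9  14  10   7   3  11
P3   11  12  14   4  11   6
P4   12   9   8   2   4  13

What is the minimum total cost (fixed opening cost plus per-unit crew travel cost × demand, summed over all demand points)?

377

Open {P1, P4}; cheapest assignment that respects the capacities:
  P1 (cap 23, load 18): #1, #2, #6 — cost 11×3 + 4×5 + 3×8 = 77
  P4 (cap 31, load 19): #3, #4, #5 — cost 7×8 + 3×2 + 9×4 = 98
  Shipping 175, fixed 202 → total 377.
  Any other capacity-feasible assignment to {P1, P4} ships for at least 175.
Compare {P1, P3, P4}: its best feasible assignment gives total 491.
Compare {P1, P2, P4}: its best feasible assignment gives total 503.
Every other set of open sites that can feasibly serve all demand totals ≥ 491 even under its best assignment. Minimum: 377.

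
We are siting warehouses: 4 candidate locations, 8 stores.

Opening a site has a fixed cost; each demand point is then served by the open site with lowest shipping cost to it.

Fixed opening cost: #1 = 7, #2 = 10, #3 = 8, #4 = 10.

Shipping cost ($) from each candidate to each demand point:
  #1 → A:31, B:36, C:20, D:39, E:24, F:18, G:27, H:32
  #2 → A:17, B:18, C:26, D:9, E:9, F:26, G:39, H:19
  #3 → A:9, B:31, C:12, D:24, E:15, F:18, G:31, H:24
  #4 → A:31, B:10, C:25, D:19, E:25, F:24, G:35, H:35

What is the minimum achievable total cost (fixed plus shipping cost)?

143

Open {#2, #3}: assign each demand point to its cheapest open site.
  A→#3 9, B→#2 18, C→#3 12, D→#2 9, E→#2 9, F→#3 18, G→#3 31, H→#2 19
  shipping cost 125, fixed 18 → total 143.
Compare {#2, #3, #4}: shipping cost 117 + fixed 28 = 145.
Compare {#1, #2, #3}: shipping cost 121 + fixed 25 = 146.
Compare {#1, #2, #3, #4}: shipping cost 113 + fixed 35 = 148.
All other subsets cost ≥ 145. Minimum total cost: 143.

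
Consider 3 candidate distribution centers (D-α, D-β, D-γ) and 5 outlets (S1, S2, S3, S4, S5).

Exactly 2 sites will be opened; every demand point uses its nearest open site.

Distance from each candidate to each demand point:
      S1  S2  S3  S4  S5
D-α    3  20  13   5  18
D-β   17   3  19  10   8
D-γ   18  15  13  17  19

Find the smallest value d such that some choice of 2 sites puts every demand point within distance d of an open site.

13

Open {D-α, D-β}.
  Farthest demand point is S3 at distance 13 (to D-α); all others are ≤ 13.
With {D-β, D-γ} the worst case is 17.
With {D-α, D-γ} the worst case is 18.
No size-2 selection achieves below 13.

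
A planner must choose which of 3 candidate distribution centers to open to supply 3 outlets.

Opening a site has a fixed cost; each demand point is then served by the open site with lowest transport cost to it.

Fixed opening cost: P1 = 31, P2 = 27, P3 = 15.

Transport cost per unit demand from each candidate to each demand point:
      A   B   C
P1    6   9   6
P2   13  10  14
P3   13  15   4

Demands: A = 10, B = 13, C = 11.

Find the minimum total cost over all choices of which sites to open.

Open {P1, P3}: assign each demand point to its cheapest open site.
  A→P1 10×6=60, B→P1 13×9=117, C→P3 11×4=44
  transport cost 221, fixed 46 → total 267.
Compare {P1}: transport cost 243 + fixed 31 = 274.
Compare {P1, P2, P3}: transport cost 221 + fixed 73 = 294.
Compare {P1, P2}: transport cost 243 + fixed 58 = 301.
All other subsets cost ≥ 274. Minimum total cost: 267.

267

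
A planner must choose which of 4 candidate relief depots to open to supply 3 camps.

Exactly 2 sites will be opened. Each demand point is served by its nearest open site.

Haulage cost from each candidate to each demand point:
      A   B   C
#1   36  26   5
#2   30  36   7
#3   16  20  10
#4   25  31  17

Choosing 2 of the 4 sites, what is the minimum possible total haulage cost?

41

Open {#1, #3}.
  A→#3 16, B→#3 20, C→#1 5  ⇒ total 41.
Compare {#2, #3}: total 43.
Compare {#3, #4}: total 46.
No size-2 selection does better; minimum is 41.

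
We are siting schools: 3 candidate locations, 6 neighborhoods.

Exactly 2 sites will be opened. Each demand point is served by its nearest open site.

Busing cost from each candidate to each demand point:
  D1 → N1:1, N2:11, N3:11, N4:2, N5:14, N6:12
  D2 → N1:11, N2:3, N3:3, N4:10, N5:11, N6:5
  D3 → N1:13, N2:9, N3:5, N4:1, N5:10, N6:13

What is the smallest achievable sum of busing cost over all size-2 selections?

25

Open {D1, D2}.
  N1→D1 1, N2→D2 3, N3→D2 3, N4→D1 2, N5→D2 11, N6→D2 5  ⇒ total 25.
Compare {D2, D3}: total 33.
Compare {D1, D3}: total 38.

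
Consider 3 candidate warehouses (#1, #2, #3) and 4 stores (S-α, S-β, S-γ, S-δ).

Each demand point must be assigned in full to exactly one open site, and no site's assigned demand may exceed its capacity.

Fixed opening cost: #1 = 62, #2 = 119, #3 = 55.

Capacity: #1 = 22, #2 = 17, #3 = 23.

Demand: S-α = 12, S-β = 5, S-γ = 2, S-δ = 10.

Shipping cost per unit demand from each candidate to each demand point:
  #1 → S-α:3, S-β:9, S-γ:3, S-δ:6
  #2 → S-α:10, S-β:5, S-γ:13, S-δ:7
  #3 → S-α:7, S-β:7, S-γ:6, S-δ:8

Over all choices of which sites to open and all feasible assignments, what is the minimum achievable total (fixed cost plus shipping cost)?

Open {#1, #3}; cheapest assignment that respects the capacities:
  #1 (cap 22, load 22): S-α, S-δ — cost 12×3 + 10×6 = 96
  #3 (cap 23, load 7): S-β, S-γ — cost 5×7 + 2×6 = 47
  Shipping 143, fixed 117 → total 260.
  Any other capacity-feasible assignment to {#1, #3} ships for at least 143.
Compare {#1, #2}: its best feasible assignment gives total 318.
Compare {#2, #3}: its best feasible assignment gives total 365.
Every other set of open sites that can feasibly serve all demand totals ≥ 318 even under its best assignment. Minimum: 260.

260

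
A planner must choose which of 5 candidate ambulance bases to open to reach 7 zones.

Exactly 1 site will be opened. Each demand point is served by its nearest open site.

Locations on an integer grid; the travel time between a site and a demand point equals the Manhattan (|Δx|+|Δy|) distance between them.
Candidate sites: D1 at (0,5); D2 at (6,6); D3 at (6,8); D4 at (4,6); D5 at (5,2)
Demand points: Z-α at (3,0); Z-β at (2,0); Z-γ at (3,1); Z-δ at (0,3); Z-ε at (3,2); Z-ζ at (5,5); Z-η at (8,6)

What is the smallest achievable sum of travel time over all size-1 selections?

30

Open {D5}.
  Z-α→D5 4, Z-β→D5 5, Z-γ→D5 3, Z-δ→D5 6, Z-ε→D5 2, Z-ζ→D5 3, Z-η→D5 7  ⇒ total 30.
Compare {D4}: total 39.
Compare {D1}: total 44.
No size-1 selection does better; minimum is 30.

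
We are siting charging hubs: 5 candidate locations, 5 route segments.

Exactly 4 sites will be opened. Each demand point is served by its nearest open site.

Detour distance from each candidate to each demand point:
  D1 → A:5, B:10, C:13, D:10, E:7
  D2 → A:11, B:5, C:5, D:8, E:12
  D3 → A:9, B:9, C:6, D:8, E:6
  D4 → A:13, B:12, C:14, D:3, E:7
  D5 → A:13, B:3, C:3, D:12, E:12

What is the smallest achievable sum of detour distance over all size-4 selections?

Open {D1, D3, D4, D5}.
  A→D1 5, B→D5 3, C→D5 3, D→D4 3, E→D3 6  ⇒ total 20.
Compare {D1, D2, D4, D5}: total 21.
Compare {D1, D2, D3, D4}: total 24.
No size-4 selection does better; minimum is 20.

20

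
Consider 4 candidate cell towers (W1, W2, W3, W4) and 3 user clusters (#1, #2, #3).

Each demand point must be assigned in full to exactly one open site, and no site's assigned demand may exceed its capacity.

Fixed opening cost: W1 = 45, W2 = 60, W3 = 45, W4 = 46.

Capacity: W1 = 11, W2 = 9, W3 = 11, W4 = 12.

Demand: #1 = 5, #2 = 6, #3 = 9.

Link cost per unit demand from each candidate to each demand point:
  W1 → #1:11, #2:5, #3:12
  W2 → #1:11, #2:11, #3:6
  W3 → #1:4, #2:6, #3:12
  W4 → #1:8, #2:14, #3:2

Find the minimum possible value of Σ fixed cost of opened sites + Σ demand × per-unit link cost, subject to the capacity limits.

165

Open {W3, W4}; cheapest assignment that respects the capacities:
  W3 (cap 11, load 11): #1, #2 — cost 5×4 + 6×6 = 56
  W4 (cap 12, load 9): #3 — cost 9×2 = 18
  Shipping 74, fixed 91 → total 165.
  Any other capacity-feasible assignment to {W3, W4} ships for at least 74.
Compare {W1, W4}: its best feasible assignment gives total 194.
Compare {W1, W3, W4}: its best feasible assignment gives total 204.
Every other set of open sites that can feasibly serve all demand totals ≥ 194 even under its best assignment. Minimum: 165.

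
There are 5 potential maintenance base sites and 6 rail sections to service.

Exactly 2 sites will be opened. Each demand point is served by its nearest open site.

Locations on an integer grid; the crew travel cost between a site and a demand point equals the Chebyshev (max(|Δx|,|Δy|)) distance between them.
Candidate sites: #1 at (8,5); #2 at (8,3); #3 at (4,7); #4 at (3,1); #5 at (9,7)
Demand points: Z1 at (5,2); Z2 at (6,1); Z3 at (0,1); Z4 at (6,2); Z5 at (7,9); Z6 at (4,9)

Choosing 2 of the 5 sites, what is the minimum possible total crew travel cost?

16

Open {#3, #4}.
  Z1→#4 2, Z2→#4 3, Z3→#4 3, Z4→#4 3, Z5→#3 3, Z6→#3 2  ⇒ total 16.
Compare {#2, #3}: total 18.
Compare {#4, #5}: total 18.
No size-2 selection does better; minimum is 16.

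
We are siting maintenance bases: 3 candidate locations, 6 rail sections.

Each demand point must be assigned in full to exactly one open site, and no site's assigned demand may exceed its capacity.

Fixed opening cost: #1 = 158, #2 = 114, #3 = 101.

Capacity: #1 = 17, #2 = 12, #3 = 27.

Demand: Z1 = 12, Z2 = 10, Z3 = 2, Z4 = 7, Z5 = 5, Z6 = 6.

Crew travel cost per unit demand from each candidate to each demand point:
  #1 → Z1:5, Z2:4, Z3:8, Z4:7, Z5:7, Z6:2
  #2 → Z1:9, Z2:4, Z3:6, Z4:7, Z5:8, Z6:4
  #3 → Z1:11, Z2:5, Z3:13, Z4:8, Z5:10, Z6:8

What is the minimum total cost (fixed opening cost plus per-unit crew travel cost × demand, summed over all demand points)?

534

Open {#1, #3}; cheapest assignment that respects the capacities:
  #1 (cap 17, load 17): Z1, Z5 — cost 12×5 + 5×7 = 95
  #3 (cap 27, load 25): Z2, Z3, Z4, Z6 — cost 10×5 + 2×13 + 7×8 + 6×8 = 180
  Shipping 275, fixed 259 → total 534.
  Any other capacity-feasible assignment to {#1, #3} ships for at least 275.
Compare {#1, #2, #3}: its best feasible assignment gives total 610.
Every other set of open sites that can feasibly serve all demand totals ≥ 610 even under its best assignment. Minimum: 534.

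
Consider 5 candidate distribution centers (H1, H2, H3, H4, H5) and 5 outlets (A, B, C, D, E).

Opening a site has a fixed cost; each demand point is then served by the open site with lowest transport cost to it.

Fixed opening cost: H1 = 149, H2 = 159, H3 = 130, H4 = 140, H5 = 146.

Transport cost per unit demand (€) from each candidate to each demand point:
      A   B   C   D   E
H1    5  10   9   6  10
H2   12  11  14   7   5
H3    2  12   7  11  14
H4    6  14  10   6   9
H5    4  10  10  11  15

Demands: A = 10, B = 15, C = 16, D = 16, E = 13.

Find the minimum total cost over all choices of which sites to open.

Open {H1}: assign each demand point to its cheapest open site.
  A→H1 10×5=50, B→H1 15×10=150, C→H1 16×9=144, D→H1 16×6=96, E→H1 13×10=130
  transport cost 570, fixed 149 → total 719.
Compare {H2, H3}: transport cost 474 + fixed 289 = 763.
Compare {H4}: transport cost 643 + fixed 140 = 783.
Compare {H1, H3}: transport cost 508 + fixed 279 = 787.
All other subsets cost ≥ 763. Minimum total cost: 719.

719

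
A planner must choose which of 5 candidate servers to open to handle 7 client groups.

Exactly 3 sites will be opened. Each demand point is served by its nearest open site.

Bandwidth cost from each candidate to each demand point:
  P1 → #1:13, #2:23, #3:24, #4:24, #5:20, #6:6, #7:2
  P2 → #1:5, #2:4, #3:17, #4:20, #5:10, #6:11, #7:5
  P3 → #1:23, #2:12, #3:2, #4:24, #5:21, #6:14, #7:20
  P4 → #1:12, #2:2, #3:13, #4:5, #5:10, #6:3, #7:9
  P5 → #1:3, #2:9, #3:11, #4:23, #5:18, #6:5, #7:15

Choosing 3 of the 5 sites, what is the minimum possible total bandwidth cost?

Open {P2, P3, P4}.
  #1→P2 5, #2→P4 2, #3→P3 2, #4→P4 5, #5→P2 10, #6→P4 3, #7→P2 5  ⇒ total 32.
Compare {P3, P4, P5}: total 34.
Compare {P1, P3, P4}: total 36.
No size-3 selection does better; minimum is 32.

32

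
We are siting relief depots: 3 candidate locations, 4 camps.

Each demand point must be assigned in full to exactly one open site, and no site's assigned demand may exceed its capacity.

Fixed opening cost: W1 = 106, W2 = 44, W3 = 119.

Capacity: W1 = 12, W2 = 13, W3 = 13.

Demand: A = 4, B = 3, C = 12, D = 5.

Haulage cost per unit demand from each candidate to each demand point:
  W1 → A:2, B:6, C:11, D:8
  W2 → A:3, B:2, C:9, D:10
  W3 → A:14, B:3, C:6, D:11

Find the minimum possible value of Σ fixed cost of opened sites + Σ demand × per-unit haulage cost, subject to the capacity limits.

Open {W2, W3}; cheapest assignment that respects the capacities:
  W2 (cap 13, load 12): A, B, D — cost 4×3 + 3×2 + 5×10 = 68
  W3 (cap 13, load 12): C — cost 12×6 = 72
  Shipping 140, fixed 163 → total 303.
  Any other capacity-feasible assignment to {W2, W3} ships for at least 140.
Compare {W1, W2}: its best feasible assignment gives total 324.
Compare {W1, W3}: its best feasible assignment gives total 363.
Every other set of open sites that can feasibly serve all demand totals ≥ 324 even under its best assignment. Minimum: 303.

303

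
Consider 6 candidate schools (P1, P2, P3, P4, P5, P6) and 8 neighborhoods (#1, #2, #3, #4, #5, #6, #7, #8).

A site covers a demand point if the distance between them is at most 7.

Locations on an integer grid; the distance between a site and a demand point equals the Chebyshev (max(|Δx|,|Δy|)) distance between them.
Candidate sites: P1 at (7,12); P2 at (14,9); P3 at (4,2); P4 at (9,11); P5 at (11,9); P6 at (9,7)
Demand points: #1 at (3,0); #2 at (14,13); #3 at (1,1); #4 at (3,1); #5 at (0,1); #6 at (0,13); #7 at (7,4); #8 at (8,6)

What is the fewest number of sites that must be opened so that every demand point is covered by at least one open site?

2

Coverage sets (demand points within 7 of each site):
  P1: {#2, #6, #8}
  P2: {#2, #7, #8}
  P3: {#1, #3, #4, #5, #7, #8}
  P4: {#2, #7, #8}
  P5: {#2, #7, #8}
  P6: {#1, #2, #4, #7, #8}
No single site covers all 8 demand points.
But {P1, P3} covers everything, so the minimum is 2.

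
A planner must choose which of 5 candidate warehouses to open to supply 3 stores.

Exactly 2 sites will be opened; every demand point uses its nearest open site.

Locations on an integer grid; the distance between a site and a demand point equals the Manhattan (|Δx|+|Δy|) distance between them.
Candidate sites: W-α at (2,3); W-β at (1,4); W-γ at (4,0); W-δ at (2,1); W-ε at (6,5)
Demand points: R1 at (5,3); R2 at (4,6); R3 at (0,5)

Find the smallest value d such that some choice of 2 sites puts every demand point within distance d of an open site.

3

Open {W-β, W-ε}.
  Farthest demand point is R1 at distance 3 (to W-ε); all others are ≤ 3.
With {W-α, W-ε} the worst case is 4.
With {W-α, W-β} the worst case is 5.
No size-2 selection achieves below 3.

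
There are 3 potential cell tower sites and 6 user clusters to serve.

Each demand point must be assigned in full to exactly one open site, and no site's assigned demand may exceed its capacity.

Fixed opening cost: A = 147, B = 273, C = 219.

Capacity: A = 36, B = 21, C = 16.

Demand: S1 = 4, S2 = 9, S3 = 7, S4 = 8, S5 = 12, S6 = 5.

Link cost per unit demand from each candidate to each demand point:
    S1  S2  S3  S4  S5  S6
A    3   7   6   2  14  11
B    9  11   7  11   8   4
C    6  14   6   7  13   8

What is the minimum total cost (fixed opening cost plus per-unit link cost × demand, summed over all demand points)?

Open {A, B}; cheapest assignment that respects the capacities:
  A (cap 36, load 28): S1, S2, S3, S4 — cost 4×3 + 9×7 + 7×6 + 8×2 = 133
  B (cap 21, load 17): S5, S6 — cost 12×8 + 5×4 = 116
  Shipping 249, fixed 420 → total 669.
  Any other capacity-feasible assignment to {A, B} ships for at least 249.
Compare {A, C}: its best feasible assignment gives total 707.
Compare {A, B, C}: its best feasible assignment gives total 888.
Every other set of open sites that can feasibly serve all demand totals ≥ 707 even under its best assignment. Minimum: 669.

669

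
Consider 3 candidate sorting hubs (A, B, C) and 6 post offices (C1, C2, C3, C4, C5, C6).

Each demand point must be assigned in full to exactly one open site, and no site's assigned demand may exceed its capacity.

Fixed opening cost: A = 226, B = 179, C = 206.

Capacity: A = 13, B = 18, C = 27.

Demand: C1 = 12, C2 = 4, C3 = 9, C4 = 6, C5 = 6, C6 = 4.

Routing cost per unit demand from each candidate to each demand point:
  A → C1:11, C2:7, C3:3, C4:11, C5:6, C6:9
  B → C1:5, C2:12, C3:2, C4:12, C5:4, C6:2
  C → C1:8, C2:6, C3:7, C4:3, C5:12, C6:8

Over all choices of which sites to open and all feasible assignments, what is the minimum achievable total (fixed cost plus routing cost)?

Open {B, C}; cheapest assignment that respects the capacities:
  B (cap 18, load 15): C3, C5 — cost 9×2 + 6×4 = 42
  C (cap 27, load 26): C1, C2, C4, C6 — cost 12×8 + 4×6 + 6×3 + 4×8 = 170
  Shipping 212, fixed 385 → total 597.
  Any other capacity-feasible assignment to {B, C} ships for at least 212.
Compare {A, B, C}: its best feasible assignment gives total 796.
Every other set of open sites that can feasibly serve all demand totals ≥ 796 even under its best assignment. Minimum: 597.

597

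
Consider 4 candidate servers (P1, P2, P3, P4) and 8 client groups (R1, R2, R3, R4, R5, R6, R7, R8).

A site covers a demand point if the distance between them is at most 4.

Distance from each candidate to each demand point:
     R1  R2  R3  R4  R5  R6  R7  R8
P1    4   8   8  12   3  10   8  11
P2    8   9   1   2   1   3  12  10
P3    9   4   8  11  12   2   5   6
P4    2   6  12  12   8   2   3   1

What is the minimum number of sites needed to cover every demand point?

Coverage sets (demand points within 4 of each site):
  P1: {R1, R5}
  P2: {R3, R4, R5, R6}
  P3: {R2, R6}
  P4: {R1, R6, R7, R8}
No 2 sites suffice: every size-2 union leaves at least one demand point uncovered.
But {P2, P3, P4} covers everything, so the minimum is 3.

3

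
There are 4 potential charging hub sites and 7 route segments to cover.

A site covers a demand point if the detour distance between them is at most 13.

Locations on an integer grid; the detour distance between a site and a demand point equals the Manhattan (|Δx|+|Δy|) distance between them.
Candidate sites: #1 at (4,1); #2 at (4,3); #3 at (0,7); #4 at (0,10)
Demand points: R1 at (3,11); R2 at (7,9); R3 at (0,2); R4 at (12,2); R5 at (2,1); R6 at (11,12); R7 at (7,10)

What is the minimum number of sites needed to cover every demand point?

2

Coverage sets (demand points within 13 of each site):
  #1: {R1, R2, R3, R4, R5, R7}
  #2: {R1, R2, R3, R4, R5, R7}
  #3: {R1, R2, R3, R5, R7}
  #4: {R1, R2, R3, R5, R6, R7}
No single site covers all 7 demand points.
But {#1, #4} covers everything, so the minimum is 2.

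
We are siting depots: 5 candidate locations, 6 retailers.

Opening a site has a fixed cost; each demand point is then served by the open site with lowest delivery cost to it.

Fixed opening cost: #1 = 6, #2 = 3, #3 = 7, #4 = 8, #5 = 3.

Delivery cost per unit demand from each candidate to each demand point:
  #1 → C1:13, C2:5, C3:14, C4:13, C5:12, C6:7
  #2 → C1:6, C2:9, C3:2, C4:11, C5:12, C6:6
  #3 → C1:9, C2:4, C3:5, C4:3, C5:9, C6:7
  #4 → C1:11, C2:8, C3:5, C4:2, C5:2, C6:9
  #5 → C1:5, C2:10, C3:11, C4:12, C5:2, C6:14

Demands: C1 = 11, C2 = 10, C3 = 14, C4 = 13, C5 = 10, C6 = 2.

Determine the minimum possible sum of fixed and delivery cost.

Open {#2, #3, #4, #5}: assign each demand point to its cheapest open site.
  C1→#5 11×5=55, C2→#3 10×4=40, C3→#2 14×2=28, C4→#4 13×2=26, C5→#4 10×2=20, C6→#2 2×6=12
  delivery cost 181, fixed 21 → total 202.
Compare {#2, #3, #5}: delivery cost 194 + fixed 13 = 207.
Compare {#1, #2, #3, #4, #5}: delivery cost 181 + fixed 27 = 208.
Compare {#2, #3, #4}: delivery cost 192 + fixed 18 = 210.
All other subsets cost ≥ 207. Minimum total cost: 202.

202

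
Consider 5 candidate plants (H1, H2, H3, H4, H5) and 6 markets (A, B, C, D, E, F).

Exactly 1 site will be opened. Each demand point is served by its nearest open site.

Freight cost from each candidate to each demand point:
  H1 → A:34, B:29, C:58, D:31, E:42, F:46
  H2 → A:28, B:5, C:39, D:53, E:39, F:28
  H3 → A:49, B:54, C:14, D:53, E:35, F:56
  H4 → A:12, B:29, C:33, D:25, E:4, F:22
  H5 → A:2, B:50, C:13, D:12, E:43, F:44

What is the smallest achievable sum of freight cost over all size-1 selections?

125

Open {H4}.
  A→H4 12, B→H4 29, C→H4 33, D→H4 25, E→H4 4, F→H4 22  ⇒ total 125.
Compare {H5}: total 164.
Compare {H2}: total 192.
No size-1 selection does better; minimum is 125.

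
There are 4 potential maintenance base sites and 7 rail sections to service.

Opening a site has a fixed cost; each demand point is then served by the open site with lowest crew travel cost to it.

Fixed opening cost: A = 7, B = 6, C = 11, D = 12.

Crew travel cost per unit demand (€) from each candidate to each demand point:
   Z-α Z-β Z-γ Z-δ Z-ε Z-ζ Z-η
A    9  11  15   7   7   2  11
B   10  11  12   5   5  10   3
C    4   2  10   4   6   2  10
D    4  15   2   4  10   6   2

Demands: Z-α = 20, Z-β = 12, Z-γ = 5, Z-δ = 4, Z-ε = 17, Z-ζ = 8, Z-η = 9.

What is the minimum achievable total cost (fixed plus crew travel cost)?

278

Open {B, C, D}: assign each demand point to its cheapest open site.
  Z-α→C 20×4=80, Z-β→C 12×2=24, Z-γ→D 5×2=10, Z-δ→C 4×4=16, Z-ε→B 17×5=85, Z-ζ→C 8×2=16, Z-η→D 9×2=18
  crew travel cost 249, fixed 29 → total 278.
Compare {A, B, C, D}: crew travel cost 249 + fixed 36 = 285.
Compare {C, D}: crew travel cost 266 + fixed 23 = 289.
Compare {A, C, D}: crew travel cost 266 + fixed 30 = 296.
All other subsets cost ≥ 285. Minimum total cost: 278.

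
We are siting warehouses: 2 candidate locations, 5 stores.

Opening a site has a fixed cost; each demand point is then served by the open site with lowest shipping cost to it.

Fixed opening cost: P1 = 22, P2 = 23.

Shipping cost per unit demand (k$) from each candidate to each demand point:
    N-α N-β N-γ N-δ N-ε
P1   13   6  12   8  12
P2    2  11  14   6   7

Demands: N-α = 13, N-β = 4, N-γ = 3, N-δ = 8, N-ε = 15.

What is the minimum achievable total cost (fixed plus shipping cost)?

284

Open {P1, P2}: assign each demand point to its cheapest open site.
  N-α→P2 13×2=26, N-β→P1 4×6=24, N-γ→P1 3×12=36, N-δ→P2 8×6=48, N-ε→P2 15×7=105
  shipping cost 239, fixed 45 → total 284.
Compare {P2}: shipping cost 265 + fixed 23 = 288.
Compare {P1}: shipping cost 473 + fixed 22 = 495.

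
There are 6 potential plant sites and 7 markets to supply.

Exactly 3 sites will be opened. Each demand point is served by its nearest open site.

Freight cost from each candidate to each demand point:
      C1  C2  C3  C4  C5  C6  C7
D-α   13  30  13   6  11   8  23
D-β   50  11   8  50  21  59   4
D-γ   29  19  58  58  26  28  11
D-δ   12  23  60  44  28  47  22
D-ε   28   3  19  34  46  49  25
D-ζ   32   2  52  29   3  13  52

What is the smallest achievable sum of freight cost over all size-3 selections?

Open {D-α, D-β, D-ζ}.
  C1→D-α 13, C2→D-ζ 2, C3→D-β 8, C4→D-α 6, C5→D-ζ 3, C6→D-α 8, C7→D-β 4  ⇒ total 44.
Compare {D-α, D-β, D-ε}: total 53.
Compare {D-α, D-γ, D-ζ}: total 56.
No size-3 selection does better; minimum is 44.

44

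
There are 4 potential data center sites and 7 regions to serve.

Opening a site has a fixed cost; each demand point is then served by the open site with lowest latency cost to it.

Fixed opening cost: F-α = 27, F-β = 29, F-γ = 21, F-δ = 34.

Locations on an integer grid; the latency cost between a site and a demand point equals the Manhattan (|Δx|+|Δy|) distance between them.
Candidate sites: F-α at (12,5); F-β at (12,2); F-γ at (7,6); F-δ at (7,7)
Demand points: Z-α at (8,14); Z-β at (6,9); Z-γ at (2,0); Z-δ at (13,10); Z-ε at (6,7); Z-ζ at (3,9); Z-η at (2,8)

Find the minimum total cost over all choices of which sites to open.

Open {F-γ}: assign each demand point to its cheapest open site.
  Z-α→F-γ 9, Z-β→F-γ 4, Z-γ→F-γ 11, Z-δ→F-γ 10, Z-ε→F-γ 2, Z-ζ→F-γ 7, Z-η→F-γ 7
  latency cost 50, fixed 21 → total 71.
Compare {F-δ}: latency cost 45 + fixed 34 = 79.
Compare {F-α, F-γ}: latency cost 46 + fixed 48 = 94.
Compare {F-β, F-γ}: latency cost 49 + fixed 50 = 99.
All other subsets cost ≥ 79. Minimum total cost: 71.

71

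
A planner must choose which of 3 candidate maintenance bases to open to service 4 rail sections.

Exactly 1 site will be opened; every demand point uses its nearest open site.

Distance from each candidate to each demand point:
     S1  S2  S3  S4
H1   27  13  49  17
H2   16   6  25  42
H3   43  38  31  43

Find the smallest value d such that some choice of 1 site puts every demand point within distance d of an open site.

42

Open {H2}.
  Farthest demand point is S4 at distance 42 (to H2); all others are ≤ 42.
With {H3} the worst case is 43.
With {H1} the worst case is 49.
No size-1 selection achieves below 42.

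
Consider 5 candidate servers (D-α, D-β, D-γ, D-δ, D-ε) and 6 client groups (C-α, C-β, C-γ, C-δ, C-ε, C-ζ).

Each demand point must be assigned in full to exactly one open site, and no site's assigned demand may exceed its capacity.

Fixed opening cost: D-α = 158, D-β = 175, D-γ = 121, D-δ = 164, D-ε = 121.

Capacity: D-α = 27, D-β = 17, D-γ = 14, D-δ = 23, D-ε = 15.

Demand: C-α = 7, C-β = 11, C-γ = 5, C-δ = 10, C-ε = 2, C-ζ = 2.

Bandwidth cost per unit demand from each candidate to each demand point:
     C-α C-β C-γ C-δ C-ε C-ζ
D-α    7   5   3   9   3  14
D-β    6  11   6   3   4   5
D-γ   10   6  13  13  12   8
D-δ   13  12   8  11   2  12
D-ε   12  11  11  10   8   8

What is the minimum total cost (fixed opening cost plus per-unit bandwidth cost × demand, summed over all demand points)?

Open {D-α, D-β}; cheapest assignment that respects the capacities:
  D-α (cap 27, load 25): C-α, C-β, C-γ, C-ε — cost 7×7 + 11×5 + 5×3 + 2×3 = 125
  D-β (cap 17, load 12): C-δ, C-ζ — cost 10×3 + 2×5 = 40
  Shipping 165, fixed 333 → total 498.
  Any other capacity-feasible assignment to {D-α, D-β} ships for at least 165.
Compare {D-α, D-ε}: its best feasible assignment gives total 520.
Compare {D-α, D-γ}: its best feasible assignment gives total 521.
Every other set of open sites that can feasibly serve all demand totals ≥ 520 even under its best assignment. Minimum: 498.

498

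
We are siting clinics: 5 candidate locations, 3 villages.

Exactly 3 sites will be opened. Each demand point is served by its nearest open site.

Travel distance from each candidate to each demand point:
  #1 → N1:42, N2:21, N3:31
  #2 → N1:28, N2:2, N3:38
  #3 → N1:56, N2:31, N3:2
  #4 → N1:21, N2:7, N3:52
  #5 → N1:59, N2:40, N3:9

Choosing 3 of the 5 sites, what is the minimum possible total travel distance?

Open {#2, #3, #4}.
  N1→#4 21, N2→#2 2, N3→#3 2  ⇒ total 25.
Compare {#1, #3, #4}: total 30.
Compare {#3, #4, #5}: total 30.
No size-3 selection does better; minimum is 25.

25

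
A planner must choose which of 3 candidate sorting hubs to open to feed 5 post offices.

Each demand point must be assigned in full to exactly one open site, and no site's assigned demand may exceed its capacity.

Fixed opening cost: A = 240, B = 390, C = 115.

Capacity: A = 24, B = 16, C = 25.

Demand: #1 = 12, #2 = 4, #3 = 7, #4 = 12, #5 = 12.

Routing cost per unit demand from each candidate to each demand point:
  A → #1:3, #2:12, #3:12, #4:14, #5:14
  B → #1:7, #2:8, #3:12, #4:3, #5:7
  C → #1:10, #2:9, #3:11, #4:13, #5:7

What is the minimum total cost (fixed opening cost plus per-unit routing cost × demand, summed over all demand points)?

Open {A, C}; cheapest assignment that respects the capacities:
  A (cap 24, load 24): #1, #4 — cost 12×3 + 12×14 = 204
  C (cap 25, load 23): #2, #3, #5 — cost 4×9 + 7×11 + 12×7 = 197
  Shipping 401, fixed 355 → total 756.
  Any other capacity-feasible assignment to {A, C} ships for at least 401.
Compare {A, B, C}: its best feasible assignment gives total 1010.
Every other set of open sites that can feasibly serve all demand totals ≥ 1010 even under its best assignment. Minimum: 756.

756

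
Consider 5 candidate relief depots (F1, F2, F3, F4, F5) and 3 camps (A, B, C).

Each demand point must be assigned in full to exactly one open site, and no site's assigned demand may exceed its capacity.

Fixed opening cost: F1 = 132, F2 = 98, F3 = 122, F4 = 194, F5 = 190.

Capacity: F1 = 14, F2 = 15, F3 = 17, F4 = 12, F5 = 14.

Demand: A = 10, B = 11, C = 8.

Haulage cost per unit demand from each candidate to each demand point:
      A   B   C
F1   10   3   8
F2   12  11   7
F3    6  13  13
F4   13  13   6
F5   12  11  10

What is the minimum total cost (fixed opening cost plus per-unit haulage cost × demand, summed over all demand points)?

Open {F1, F2, F3}; cheapest assignment that respects the capacities:
  F1 (cap 14, load 11): B — cost 11×3 = 33
  F2 (cap 15, load 8): C — cost 8×7 = 56
  F3 (cap 17, load 10): A — cost 10×6 = 60
  Shipping 149, fixed 352 → total 501.
  Any other capacity-feasible assignment to {F1, F2, F3} ships for at least 149.
Compare {F1, F3, F4}: its best feasible assignment gives total 589.
Compare {F1, F3, F5}: its best feasible assignment gives total 617.
Every other set of open sites that can feasibly serve all demand totals ≥ 589 even under its best assignment. Minimum: 501.

501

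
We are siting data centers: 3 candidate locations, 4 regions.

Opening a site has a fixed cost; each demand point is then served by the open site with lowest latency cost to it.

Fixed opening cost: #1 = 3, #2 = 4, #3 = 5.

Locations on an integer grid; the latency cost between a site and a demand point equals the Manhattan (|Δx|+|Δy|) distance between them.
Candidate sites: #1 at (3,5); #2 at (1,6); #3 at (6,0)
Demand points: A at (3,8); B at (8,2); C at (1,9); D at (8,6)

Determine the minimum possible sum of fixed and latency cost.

26

Open {#1}: assign each demand point to its cheapest open site.
  A→#1 3, B→#1 8, C→#1 6, D→#1 6
  latency cost 23, fixed 3 → total 26.
Compare {#1, #2}: latency cost 20 + fixed 7 = 27.
Compare {#1, #3}: latency cost 19 + fixed 8 = 27.
Compare {#2, #3}: latency cost 18 + fixed 9 = 27.
All other subsets cost ≥ 27. Minimum total cost: 26.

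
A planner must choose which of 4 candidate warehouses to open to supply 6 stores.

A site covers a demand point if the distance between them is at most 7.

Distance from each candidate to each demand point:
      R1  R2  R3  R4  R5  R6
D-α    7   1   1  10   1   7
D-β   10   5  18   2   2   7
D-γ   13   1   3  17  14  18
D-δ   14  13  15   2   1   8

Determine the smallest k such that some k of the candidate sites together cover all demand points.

Coverage sets (demand points within 7 of each site):
  D-α: {R1, R2, R3, R5, R6}
  D-β: {R2, R4, R5, R6}
  D-γ: {R2, R3}
  D-δ: {R4, R5}
No single site covers all 6 demand points.
But {D-α, D-β} covers everything, so the minimum is 2.

2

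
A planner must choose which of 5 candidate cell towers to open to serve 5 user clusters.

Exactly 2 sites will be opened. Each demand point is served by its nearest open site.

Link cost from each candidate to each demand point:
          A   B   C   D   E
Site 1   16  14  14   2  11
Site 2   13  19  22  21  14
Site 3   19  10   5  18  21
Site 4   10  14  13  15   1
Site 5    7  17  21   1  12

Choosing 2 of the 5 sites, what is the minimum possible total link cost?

Open {Site 3, Site 5}.
  A→Site 5 7, B→Site 3 10, C→Site 3 5, D→Site 5 1, E→Site 5 12  ⇒ total 35.
Compare {Site 4, Site 5}: total 36.
Compare {Site 1, Site 4}: total 40.
No size-2 selection does better; minimum is 35.

35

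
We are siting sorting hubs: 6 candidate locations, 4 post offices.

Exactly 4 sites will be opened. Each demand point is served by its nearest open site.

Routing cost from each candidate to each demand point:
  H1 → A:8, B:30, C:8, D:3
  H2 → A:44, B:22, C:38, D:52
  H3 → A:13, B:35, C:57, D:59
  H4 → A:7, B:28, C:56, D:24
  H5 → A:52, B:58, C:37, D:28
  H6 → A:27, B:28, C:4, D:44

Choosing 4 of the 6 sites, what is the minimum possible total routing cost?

Open {H1, H2, H4, H6}.
  A→H4 7, B→H2 22, C→H6 4, D→H1 3  ⇒ total 36.
Compare {H1, H2, H3, H6}: total 37.
Compare {H1, H2, H5, H6}: total 37.
No size-4 selection does better; minimum is 36.

36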